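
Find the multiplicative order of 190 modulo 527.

By Lagrange's theorem, ord_527(190) divides φ(527) = φ(17·31) = (17−1)·(31−1) = 16·30 = 480 = 2^5 · 3 · 5.
Divisors of 480: 1, 2, 3, 4, 5, 6, 8, 10, 12, 15, 16, 20, 24, 30, 32, 40, 48, 60, 80, 96, 120, 160, 240, 480.
Check 190^d mod 527 for each divisor in increasing order:
190^1 ≡ 190
190^2 ≡ 264
190^3 ≡ 95
190^4 ≡ 132
190^5 ≡ 311
190^6 ≡ 66
190^8 ≡ 33
190^10 ≡ 280
190^12 ≡ 140
190^15 ≡ 125
190^16 ≡ 35
190^20 ≡ 404
190^24 ≡ 101
190^30 ≡ 342
190^32 ≡ 171
190^40 ≡ 373
190^48 ≡ 188
190^60 ≡ 497
190^80 ≡ 1
So ord_527(190) = 80.

80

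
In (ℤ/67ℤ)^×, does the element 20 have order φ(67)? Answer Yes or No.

Yes

φ(67) = 67 − 1 = 66 = 2 · 3 · 11.
Test 20^(66/q) mod 67 for each prime factor q of 66:
20^33 ≡ 66 (mod 67)  [q = 2: ≢ 1 ✓]
20^22 ≡ 29 (mod 67)  [q = 3: ≢ 1 ✓]
20^6 ≡ 59 (mod 67)  [q = 11: ≢ 1 ✓]
None equal 1, so ord_67(20) = 66: 20 is a primitive root.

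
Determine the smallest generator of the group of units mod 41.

φ(41) = 41 − 1 = 40 = 2^3 · 5.
g is a primitive root iff g^(40/q) ≢ 1 (mod 41) for each prime q ∈ {2, 5}.
g = 2: 2^20 ≡ 1 — hits 1, so not a primitive root.
g = 3: 3^20 ≡ 40; 3^8 ≡ 1 — hits 1, so not a primitive root.
g = 4: 4^20 ≡ 1 — hits 1, so not a primitive root.
g = 5: 5^20 ≡ 1 — hits 1, so not a primitive root.
g = 6: 6^20 ≡ 40; 6^8 ≡ 10 — none is 1, so 6 is a primitive root.
The smallest primitive root modulo 41 is 6.

6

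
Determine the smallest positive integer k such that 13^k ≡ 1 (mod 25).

20

ord(13) | φ(25) = φ(5^2) = 5·(5−1) = 20 = 2^2 · 5.
Divisors of 20: 1, 2, 4, 5, 10, 20.
Compute 13^d (mod 25) for the divisors d until we hit 1:
13^1 ≡ 13 (mod 25)
13^2 ≡ 19 (mod 25)
13^4 ≡ 11 (mod 25)
13^5 ≡ 18 (mod 25)
13^10 ≡ 24 (mod 25)
13^20 ≡ 1 (mod 25) ✓
So ord_25(13) = 20.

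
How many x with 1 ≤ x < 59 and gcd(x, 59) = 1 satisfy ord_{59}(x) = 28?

φ(59) = 59 − 1 = 58 = 2 · 29.
Since (Z/59Z)^× is cyclic of order 58, the number of elements of order d is φ(d) when d | 58 and 0 otherwise.
Here 58 is not a multiple of 28, so there are no elements of order 28.

0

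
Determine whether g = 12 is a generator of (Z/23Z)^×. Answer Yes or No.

No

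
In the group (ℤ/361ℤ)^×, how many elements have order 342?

108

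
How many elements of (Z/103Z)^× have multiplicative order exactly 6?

φ(103) = 103 − 1 = 102 = 2 · 3 · 17.
In a cyclic group of order 102, there are φ(d) elements of order d for each divisor d of 102, and zero for non-divisors.
6 = 2 · 3 divides 102, and φ(6) = 2.

2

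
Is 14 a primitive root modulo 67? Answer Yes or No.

φ(67) = 67 − 1 = 66 = 2 · 3 · 11.
An element g generates (Z/67Z)^× iff g^(66/q) ≢ 1 (mod 67) for each prime q ∈ {2, 3, 11}.
14^33 ≡ 1 (mod 67)  [q = 2: ≡ 1 ✗]
14^22 ≡ 1 (mod 67)  [q = 3: ≡ 1 ✗]
14^6 ≡ 9 (mod 67)  [q = 11: ≢ 1 ✓]
14^33 ≡ 1 shows ord(14) | 33, strictly less than φ(67); not a primitive root.

No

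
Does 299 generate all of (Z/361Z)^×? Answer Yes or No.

No

φ(361) = φ(19^2) = 19·(19−1) = 342 = 2 · 3^2 · 19.
An element g generates (Z/361Z)^× iff g^(342/q) ≢ 1 (mod 361) for each prime q ∈ {2, 3, 19}.
299^171 ≡ 360 (mod 361)  [q = 2: ≢ 1 ✓]
299^114 ≡ 292 (mod 361)  [q = 3: ≢ 1 ✓]
299^18 ≡ 1 (mod 361)  [q = 19: ≡ 1 ✗]
299^18 ≡ 1 shows ord(299) | 18, strictly less than φ(361); not a primitive root.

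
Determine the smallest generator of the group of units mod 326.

φ(326) = φ(2)·φ(163) = 1·162 = 162 = 2 · 3^4.
Test candidates g = 2, 3, … against the prime factors q ∈ {2, 3} of φ(326): g is a generator iff g^(162/q) ≢ 1 for every such q.
g = 2: gcd(2, 326) = 2 > 1, not a unit — skip.
g = 3: 3^81 ≡ 325; 3^54 ≡ 221 — none is 1, so 3 is a primitive root.
The smallest primitive root modulo 326 is 3.

3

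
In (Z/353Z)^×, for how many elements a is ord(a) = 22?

10

φ(353) = 353 − 1 = 352 = 2^5 · 11.
In a cyclic group of order 352, there are φ(d) elements of order d for each divisor d of 352, and zero for non-divisors.
22 = 2 · 11 divides 352, and φ(22) = 10.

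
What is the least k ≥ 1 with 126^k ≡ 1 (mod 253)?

110

Since 126 ∈ (Z/253Z)^×, its order divides φ(253) = φ(11·23) = (11−1)·(23−1) = 10·22 = 220 = 2^2 · 5 · 11.
Divisors of 220: 1, 2, 4, 5, 10, 11, 20, 22, 44, 55, 110, 220.
Check 126^d mod 253 for each divisor in increasing order:
126^1 ≡ 126
126^2 ≡ 190
126^4 ≡ 174
126^5 ≡ 166
126^10 ≡ 232
126^11 ≡ 137
126^20 ≡ 188
126^22 ≡ 47
126^44 ≡ 185
126^55 ≡ 45
126^110 ≡ 1
So ord_253(126) = 110.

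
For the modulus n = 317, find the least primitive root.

2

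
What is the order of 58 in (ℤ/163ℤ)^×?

3

The order of 58 must divide φ(163) = 163 − 1 = 162 = 2 · 3^4.
Divisors of 162: 1, 2, 3, 6, 9, 18, 27, 54, 81, 162.
Test each divisor d:
58^1 ≡ 58 (mod 163)
58^2 ≡ 104 (mod 163)
58^3 ≡ 1 (mod 163) ✓
Therefore the multiplicative order of 58 modulo 163 is 3.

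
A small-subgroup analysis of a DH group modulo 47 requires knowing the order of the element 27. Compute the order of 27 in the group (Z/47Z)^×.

23

ord(27) | φ(47) = 47 − 1 = 46 = 2 · 23.
Divisors of 46: 1, 2, 23, 46.
Compute 27^d (mod 47) for the divisors d until we hit 1:
27^1 ≡ 27 (mod 47)
27^2 ≡ 24 (mod 47)
27^23 ≡ 1 (mod 47) ✓
Hence ord(27) = 23.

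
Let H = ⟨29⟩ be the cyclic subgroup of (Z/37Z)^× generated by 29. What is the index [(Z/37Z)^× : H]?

3

The order of 29 must divide φ(37) = 37 − 1 = 36 = 2^2 · 3^2.
Divisors of 36: 1, 2, 3, 4, 6, 9, 12, 18, 36.
Compute 29^d (mod 37) for the divisors d until we hit 1:
29^1 ≡ 29 (mod 37)
29^2 ≡ 27 (mod 37)
29^3 ≡ 6 (mod 37)
29^4 ≡ 26 (mod 37)
29^6 ≡ 36 (mod 37)
29^9 ≡ 31 (mod 37)
29^12 ≡ 1 (mod 37) ✓
So ord_37(29) = 12, hence |⟨29⟩| = 12.
[(Z/37Z)^× : ⟨29⟩] = 36/12 = 3.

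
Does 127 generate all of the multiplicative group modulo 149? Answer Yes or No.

No

φ(149) = 149 − 1 = 148 = 2^2 · 37.
It suffices to check that the order of 127 is not a proper divisor of 148: compute 127^(148/q) for q ∈ {2, 37}.
127^74 ≡ 1 (mod 149)  [q = 2: ≡ 1 ✗]
127^4 ≡ 28 (mod 149)  [q = 37: ≢ 1 ✓]
The check at q = 2 fails, so 127 generates a proper subgroup.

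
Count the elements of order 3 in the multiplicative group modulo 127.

2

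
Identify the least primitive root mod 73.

φ(73) = 73 − 1 = 72 = 2^3 · 3^2.
g is a primitive root iff g^(72/q) ≢ 1 (mod 73) for each prime q ∈ {2, 3}.
g = 2: 2^36 ≡ 1 — hits 1, so not a primitive root.
g = 3: 3^36 ≡ 1 — hits 1, so not a primitive root.
g = 4: 4^36 ≡ 1 — hits 1, so not a primitive root.
g = 5: 5^36 ≡ 72; 5^24 ≡ 8 — none is 1, so 5 is a primitive root.
The smallest primitive root modulo 73 is 5.

5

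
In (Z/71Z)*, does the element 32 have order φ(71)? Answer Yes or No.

φ(71) = 71 − 1 = 70 = 2 · 5 · 7.
Test 32^(70/q) mod 71 for each prime factor q of 70:
32^35 ≡ 1 (mod 71)  [q = 2: ≡ 1 ✗]
32^14 ≡ 1 (mod 71)  [q = 5: ≡ 1 ✗]
32^10 ≡ 37 (mod 71)  [q = 7: ≢ 1 ✓]
32^35 ≡ 1 shows ord(32) | 35, strictly less than φ(71); not a primitive root.

No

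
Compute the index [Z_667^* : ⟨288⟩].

By Lagrange's theorem, ord_667(288) divides φ(667) = φ(23·29) = (23−1)·(29−1) = 22·28 = 616 = 2^3 · 7 · 11.
Divisors of 616: 1, 2, 4, 7, 8, 11, 14, 22, 28, 44, 56, 77, 88, 154, 308, 616.
Evaluate successive powers at the divisors of 616:
288^1 ≡ 288 (mod 667)
288^2 ≡ 236 (mod 667)
288^4 ≡ 335 (mod 667)
288^7 ≡ 568 (mod 667)
288^8 ≡ 169 (mod 667)
288^11 ≡ 185 (mod 667)
288^14 ≡ 463 (mod 667)
288^22 ≡ 208 (mod 667)
288^28 ≡ 262 (mod 667)
288^44 ≡ 576 (mod 667)
288^56 ≡ 610 (mod 667)
288^77 ≡ 70 (mod 667)
288^88 ≡ 277 (mod 667)
288^154 ≡ 231 (mod 667)
288^308 ≡ 1 (mod 667) ✓
So ord_667(288) = 308, hence |⟨288⟩| = 308.
Index = |(Z/667Z)^×| / |⟨288⟩| = 616 / 308 = 2.

2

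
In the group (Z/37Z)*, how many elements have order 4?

φ(37) = 37 − 1 = 36 = 2^2 · 3^2.
(Z/37Z)^× is cyclic (|G| = 36); a cyclic group of order m has exactly φ(d) elements of each order d | m, and none otherwise.
4 = 2^2 divides 36, and φ(4) = 2.

2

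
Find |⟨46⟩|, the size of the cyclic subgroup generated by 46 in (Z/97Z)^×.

32

ord(46) | φ(97) = 97 − 1 = 96 = 2^5 · 3.
Divisors of 96: 1, 2, 3, 4, 6, 8, 12, 16, 24, 32, 48, 96.
Evaluate successive powers at the divisors of 96:
46^1 ≡ 46 (mod 97)
46^2 ≡ 79 (mod 97)
46^3 ≡ 45 (mod 97)
46^4 ≡ 33 (mod 97)
46^6 ≡ 85 (mod 97)
46^8 ≡ 22 (mod 97)
46^12 ≡ 47 (mod 97)
46^16 ≡ 96 (mod 97)
46^24 ≡ 75 (mod 97)
46^32 ≡ 1 (mod 97) ✓
Hence ord(46) = 32.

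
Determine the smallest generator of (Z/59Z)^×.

φ(59) = 59 − 1 = 58 = 2 · 29.
g is a primitive root iff g^(58/q) ≢ 1 (mod 59) for each prime q ∈ {2, 29}.
g = 2: 2^29 ≡ 58; 2^2 ≡ 4 — none is 1, so 2 is a primitive root.
Hence the least primitive root of 59 is 2.

2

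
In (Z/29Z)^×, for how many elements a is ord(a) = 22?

φ(29) = 29 − 1 = 28 = 2^2 · 7.
In a cyclic group of order 28, there are φ(d) elements of order d for each divisor d of 28, and zero for non-divisors.
Here 28 is not a multiple of 22, so there are no elements of order 22.

0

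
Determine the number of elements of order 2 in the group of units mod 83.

1

φ(83) = 83 − 1 = 82 = 2 · 41.
Since (Z/83Z)^× is cyclic of order 82, the number of elements of order d is φ(d) when d | 82 and 0 otherwise.
2 | 82, and φ(2) = 2 − 1 = 1.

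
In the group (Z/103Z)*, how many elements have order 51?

32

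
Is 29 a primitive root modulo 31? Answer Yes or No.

No

φ(31) = 31 − 1 = 30 = 2 · 3 · 5.
29 is a primitive root mod 31 iff 29^(φ(31)/q) ≢ 1 for every prime q | φ(31), i.e. q ∈ {2, 3, 5}.
29^15 ≡ 30 (mod 31)  [q = 2: ≢ 1 ✓]
29^10 ≡ 1 (mod 31)  [q = 3: ≡ 1 ✗]
29^6 ≡ 2 (mod 31)  [q = 5: ≢ 1 ✓]
29^10 ≡ 1 shows ord(29) | 10, strictly less than φ(31); not a primitive root.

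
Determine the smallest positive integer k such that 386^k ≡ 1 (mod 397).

By Lagrange's theorem, ord_397(386) divides φ(397) = 397 − 1 = 396 = 2^2 · 3^2 · 11.
Divisors of 396: 1, 2, 3, 4, 6, 9, 11, 12, 18, 22, 33, 36, 44, 66, 99, 132, 198, 396.
Check 386^d mod 397 for each divisor in increasing order:
386^1 ≡ 386 (mod 397)
386^2 ≡ 121 (mod 397)
386^3 ≡ 257 (mod 397)
386^4 ≡ 349 (mod 397)
386^6 ≡ 147 (mod 397)
386^9 ≡ 64 (mod 397)
386^11 ≡ 201 (mod 397)
386^12 ≡ 171 (mod 397)
386^18 ≡ 126 (mod 397)
386^22 ≡ 304 (mod 397)
386^33 ≡ 363 (mod 397)
386^36 ≡ 393 (mod 397)
386^44 ≡ 312 (mod 397)
386^66 ≡ 362 (mod 397)
386^99 ≡ 396 (mod 397)
386^132 ≡ 34 (mod 397)
386^198 ≡ 1 (mod 397) ✓
So ord_397(386) = 198.

198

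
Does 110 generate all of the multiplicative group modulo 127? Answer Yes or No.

Yes

φ(127) = 127 − 1 = 126 = 2 · 3^2 · 7.
110 is a primitive root mod 127 iff 110^(φ(127)/q) ≢ 1 for every prime q | φ(127), i.e. q ∈ {2, 3, 7}.
110^63 ≡ 126 (mod 127)  [q = 2: ≢ 1 ✓]
110^42 ≡ 19 (mod 127)  [q = 3: ≢ 1 ✓]
110^18 ≡ 64 (mod 127)  [q = 7: ≢ 1 ✓]
None equal 1, so ord_127(110) = 126: 110 is a primitive root.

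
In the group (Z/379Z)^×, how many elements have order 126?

36

φ(379) = 379 − 1 = 378 = 2 · 3^3 · 7.
Since (Z/379Z)^× is cyclic of order 378, the number of elements of order d is φ(d) when d | 378 and 0 otherwise.
126 = 2 · 3^2 · 7 divides 378, and φ(126) = 36.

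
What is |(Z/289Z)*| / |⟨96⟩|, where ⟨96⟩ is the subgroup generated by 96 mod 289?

1

By Lagrange's theorem, ord_289(96) divides φ(289) = φ(17^2) = 17·(17−1) = 272 = 2^4 · 17.
Divisors of 272: 1, 2, 4, 8, 16, 17, 34, 68, 136, 272.
Check 96^d mod 289 for each divisor in increasing order:
96^1 ≡ 96 (mod 289)
96^2 ≡ 257 (mod 289)
96^4 ≡ 157 (mod 289)
96^8 ≡ 84 (mod 289)
96^16 ≡ 120 (mod 289)
96^17 ≡ 249 (mod 289)
96^34 ≡ 155 (mod 289)
96^68 ≡ 38 (mod 289)
96^136 ≡ 288 (mod 289)
96^272 ≡ 1 (mod 289) ✓
So ord_289(96) = 272, hence |⟨96⟩| = 272.
[(Z/289Z)^× : ⟨96⟩] = 272/272 = 1.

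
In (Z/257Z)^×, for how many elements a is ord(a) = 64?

32

φ(257) = 257 − 1 = 256 = 2^8.
(Z/257Z)^× is cyclic (|G| = 256); a cyclic group of order m has exactly φ(d) elements of each order d | m, and none otherwise.
64 = 2^6 divides 256, and φ(64) = 32.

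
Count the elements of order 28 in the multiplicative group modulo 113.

φ(113) = 113 − 1 = 112 = 2^4 · 7.
Since (Z/113Z)^× is cyclic of order 112, the number of elements of order d is φ(d) when d | 112 and 0 otherwise.
28 = 2^2 · 7 divides 112, and φ(28) = 12.

12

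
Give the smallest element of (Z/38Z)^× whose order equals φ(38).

3

φ(38) = φ(2)·φ(19) = 1·18 = 18 = 2 · 3^2.
Test candidates g = 2, 3, … against the prime factors q ∈ {2, 3} of φ(38): g is a generator iff g^(18/q) ≢ 1 for every such q.
g = 2: gcd(2, 38) = 2 > 1, not a unit — skip.
g = 3: 3^9 ≡ 37; 3^6 ≡ 7 — none is 1, so 3 is a primitive root.
The smallest primitive root modulo 38 is 3.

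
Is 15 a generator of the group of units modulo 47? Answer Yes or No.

Yes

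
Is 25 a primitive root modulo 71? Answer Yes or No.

No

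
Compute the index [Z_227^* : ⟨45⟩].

1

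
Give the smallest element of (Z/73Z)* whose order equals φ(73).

5

φ(73) = 73 − 1 = 72 = 2^3 · 3^2.
g is a primitive root iff g^(72/q) ≢ 1 (mod 73) for each prime q ∈ {2, 3}.
g = 2: 2^36 ≡ 1 — hits 1, so not a primitive root.
g = 3: 3^36 ≡ 1 — hits 1, so not a primitive root.
g = 4: 4^36 ≡ 1 — hits 1, so not a primitive root.
g = 5: 5^36 ≡ 72; 5^24 ≡ 8 — none is 1, so 5 is a primitive root.
So 5 is the smallest generator of (Z/73Z)^×.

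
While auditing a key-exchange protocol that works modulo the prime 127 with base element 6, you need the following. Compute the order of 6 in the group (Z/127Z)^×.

ord(6) | φ(127) = 127 − 1 = 126 = 2 · 3^2 · 7.
Divisors of 126: 1, 2, 3, 6, 7, 9, 14, 18, 21, 42, 63, 126.
Compute 6^d (mod 127) for the divisors d until we hit 1:
6^1 ≡ 6 (mod 127)
6^2 ≡ 36 (mod 127)
6^3 ≡ 89 (mod 127)
6^6 ≡ 47 (mod 127)
6^7 ≡ 28 (mod 127)
6^9 ≡ 119 (mod 127)
6^14 ≡ 22 (mod 127)
6^18 ≡ 64 (mod 127)
6^21 ≡ 108 (mod 127)
6^42 ≡ 107 (mod 127)
6^63 ≡ 126 (mod 127)
6^126 ≡ 1 (mod 127) ✓
Hence ord(6) = 126.

126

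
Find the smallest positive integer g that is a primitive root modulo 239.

7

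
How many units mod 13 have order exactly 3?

φ(13) = 13 − 1 = 12 = 2^2 · 3.
(Z/13Z)^× is cyclic (|G| = 12); a cyclic group of order m has exactly φ(d) elements of each order d | m, and none otherwise.
3 | 12, and φ(3) = 3 − 1 = 2.

2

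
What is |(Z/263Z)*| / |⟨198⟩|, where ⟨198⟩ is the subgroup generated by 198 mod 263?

ord(198) | φ(263) = 263 − 1 = 262 = 2 · 131.
Divisors of 262: 1, 2, 131, 262.
Test each divisor d:
198^1 ≡ 198 (mod 263)
198^2 ≡ 17 (mod 263)
198^131 ≡ 1 (mod 263) ✓
So ord_263(198) = 131, hence |⟨198⟩| = 131.
Index = |(Z/263Z)^×| / |⟨198⟩| = 262 / 131 = 2.

2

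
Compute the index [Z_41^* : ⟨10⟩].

8

Since 10 ∈ (Z/41Z)^×, its order divides φ(41) = 41 − 1 = 40 = 2^3 · 5.
Divisors of 40: 1, 2, 4, 5, 8, 10, 20, 40.
Check 10^d mod 41 for each divisor in increasing order:
10^1 ≡ 10 (mod 41)
10^2 ≡ 18 (mod 41)
10^4 ≡ 37 (mod 41)
10^5 ≡ 1 (mod 41) ✓
Thus |⟨10⟩| = ord(10) = 5.
[(Z/41Z)^× : ⟨10⟩] = 40/5 = 8.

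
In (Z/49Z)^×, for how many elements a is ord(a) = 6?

2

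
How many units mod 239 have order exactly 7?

6

φ(239) = 239 − 1 = 238 = 2 · 7 · 17.
(Z/239Z)^× is cyclic (|G| = 238); a cyclic group of order m has exactly φ(d) elements of each order d | m, and none otherwise.
7 | 238, and φ(7) = 7 − 1 = 6.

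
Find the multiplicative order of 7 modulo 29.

7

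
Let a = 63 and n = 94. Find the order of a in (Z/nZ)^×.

By Lagrange's theorem, ord_94(63) divides φ(94) = φ(2)·φ(47) = 1·46 = 46 = 2 · 23.
Divisors of 46: 1, 2, 23, 46.
Evaluate successive powers at the divisors of 46:
63^1 ≡ 63 (mod 94)
63^2 ≡ 21 (mod 94)
63^23 ≡ 1 (mod 94) ✓
So ord_94(63) = 23.

23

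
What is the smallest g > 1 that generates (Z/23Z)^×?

5

φ(23) = 23 − 1 = 22 = 2 · 11.
Test candidates g = 2, 3, … against the prime factors q ∈ {2, 11} of φ(23): g is a generator iff g^(22/q) ≢ 1 for every such q.
g = 2: 2^11 ≡ 1 — hits 1, so not a primitive root.
g = 3: 3^11 ≡ 1 — hits 1, so not a primitive root.
g = 4: 4^11 ≡ 1 — hits 1, so not a primitive root.
g = 5: 5^11 ≡ 22; 5^2 ≡ 2 — none is 1, so 5 is a primitive root.
Hence the least primitive root of 23 is 5.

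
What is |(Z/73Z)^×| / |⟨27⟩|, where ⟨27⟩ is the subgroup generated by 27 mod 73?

ord(27) | φ(73) = 73 − 1 = 72 = 2^3 · 3^2.
Divisors of 72: 1, 2, 3, 4, 6, 8, 9, 12, 18, 24, 36, 72.
Test each divisor d:
27^1 ≡ 27 (mod 73)
27^2 ≡ 72 (mod 73)
27^3 ≡ 46 (mod 73)
27^4 ≡ 1 (mod 73) ✓
So ord_73(27) = 4, hence |⟨27⟩| = 4.
[(Z/73Z)^× : ⟨27⟩] = 72/4 = 18.

18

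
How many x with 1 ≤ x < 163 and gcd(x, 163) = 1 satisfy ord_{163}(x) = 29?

φ(163) = 163 − 1 = 162 = 2 · 3^4.
In a cyclic group of order 162, there are φ(d) elements of order d for each divisor d of 162, and zero for non-divisors.
Since 29 ∤ 162, the count is 0.

0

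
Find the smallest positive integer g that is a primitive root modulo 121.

2

φ(121) = φ(11^2) = 11·(11−1) = 110 = 2 · 5 · 11.
Test candidates g = 2, 3, … against the prime factors q ∈ {2, 5, 11} of φ(121): g is a generator iff g^(110/q) ≢ 1 for every such q.
g = 2: 2^55 ≡ 120; 2^22 ≡ 81; 2^10 ≡ 56 — none is 1, so 2 is a primitive root.
Hence the least primitive root of 121 is 2.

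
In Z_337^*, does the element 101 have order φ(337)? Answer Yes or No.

Yes

φ(337) = 337 − 1 = 336 = 2^4 · 3 · 7.
101 is a primitive root mod 337 iff 101^(φ(337)/q) ≢ 1 for every prime q | φ(337), i.e. q ∈ {2, 3, 7}.
101^168 ≡ 336 (mod 337)  [q = 2: ≢ 1 ✓]
101^112 ≡ 208 (mod 337)  [q = 3: ≢ 1 ✓]
101^48 ≡ 52 (mod 337)  [q = 7: ≢ 1 ✓]
All checks pass, so 101 has order 336 and is a primitive root modulo 337.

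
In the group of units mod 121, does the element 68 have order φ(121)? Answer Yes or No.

φ(121) = φ(11^2) = 11·(11−1) = 110 = 2 · 5 · 11.
68 is a primitive root mod 121 iff 68^(φ(121)/q) ≢ 1 for every prime q | φ(121), i.e. q ∈ {2, 5, 11}.
68^55 ≡ 120 (mod 121)  [q = 2: ≢ 1 ✓]
68^22 ≡ 81 (mod 121)  [q = 5: ≢ 1 ✓]
68^10 ≡ 23 (mod 121)  [q = 11: ≢ 1 ✓]
Every test exponent gives a nontrivial residue, hence 68 generates the full group.

Yes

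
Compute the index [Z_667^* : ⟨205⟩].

2

The order of 205 must divide φ(667) = φ(23·29) = (23−1)·(29−1) = 22·28 = 616 = 2^3 · 7 · 11.
Divisors of 616: 1, 2, 4, 7, 8, 11, 14, 22, 28, 44, 56, 77, 88, 154, 308, 616.
Evaluate successive powers at the divisors of 616:
205^1 ≡ 205 (mod 667)
205^2 ≡ 4 (mod 667)
205^4 ≡ 16 (mod 667)
205^7 ≡ 447 (mod 667)
205^8 ≡ 256 (mod 667)
205^11 ≡ 482 (mod 667)
205^14 ≡ 376 (mod 667)
205^22 ≡ 208 (mod 667)
205^28 ≡ 639 (mod 667)
205^44 ≡ 576 (mod 667)
205^56 ≡ 117 (mod 667)
205^77 ≡ 597 (mod 667)
205^88 ≡ 277 (mod 667)
205^154 ≡ 231 (mod 667)
205^308 ≡ 1 (mod 667) ✓
Thus |⟨205⟩| = ord(205) = 308.
Index = |(Z/667Z)^×| / |⟨205⟩| = 616 / 308 = 2.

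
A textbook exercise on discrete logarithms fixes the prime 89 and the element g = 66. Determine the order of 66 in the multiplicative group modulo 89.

88

By Lagrange's theorem, ord_89(66) divides φ(89) = 89 − 1 = 88 = 2^3 · 11.
Divisors of 88: 1, 2, 4, 8, 11, 22, 44, 88.
Check 66^d mod 89 for each divisor in increasing order:
66^1 ≡ 66 (mod 89)
66^2 ≡ 84 (mod 89)
66^4 ≡ 25 (mod 89)
66^8 ≡ 2 (mod 89)
66^11 ≡ 52 (mod 89)
66^22 ≡ 34 (mod 89)
66^44 ≡ 88 (mod 89)
66^88 ≡ 1 (mod 89) ✓
So ord_89(66) = 88.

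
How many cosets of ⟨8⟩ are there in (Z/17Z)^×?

2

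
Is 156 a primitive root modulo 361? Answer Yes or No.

φ(361) = φ(19^2) = 19·(19−1) = 342 = 2 · 3^2 · 19.
156 is a primitive root mod 361 iff 156^(φ(361)/q) ≢ 1 for every prime q | φ(361), i.e. q ∈ {2, 3, 19}.
156^171 ≡ 1 (mod 361)  [q = 2: ≡ 1 ✗]
156^114 ≡ 68 (mod 361)  [q = 3: ≢ 1 ✓]
156^18 ≡ 77 (mod 361)  [q = 19: ≢ 1 ✓]
156^171 ≡ 1 shows ord(156) | 171, strictly less than φ(361); not a primitive root.

No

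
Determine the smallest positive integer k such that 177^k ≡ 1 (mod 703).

36

The order of 177 must divide φ(703) = φ(19·37) = (19−1)·(37−1) = 18·36 = 648 = 2^3 · 3^4.
Divisors of 648: 1, 2, 3, 4, 6, 8, 9, 12, 18, 24, 27, 36, 54, 72, 81, 108, 162, 216, 324, 648.
Test each divisor d:
177^1 ≡ 177 (mod 703)
177^2 ≡ 397 (mod 703)
177^3 ≡ 672 (mod 703)
177^4 ≡ 137 (mod 703)
177^6 ≡ 258 (mod 703)
177^8 ≡ 491 (mod 703)
177^9 ≡ 438 (mod 703)
177^12 ≡ 482 (mod 703)
177^18 ≡ 628 (mod 703)
177^24 ≡ 334 (mod 703)
177^27 ≡ 191 (mod 703)
177^36 ≡ 1 (mod 703) ✓
Therefore the multiplicative order of 177 modulo 703 is 36.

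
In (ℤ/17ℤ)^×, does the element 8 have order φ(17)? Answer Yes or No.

No

φ(17) = 17 − 1 = 16 = 2^4.
An element g generates (Z/17Z)^× iff g^(16/q) ≢ 1 (mod 17) for each prime q ∈ {2}.
8^8 ≡ 1 (mod 17)  [q = 2: ≡ 1 ✗]
Since 8^8 ≡ 1, the order of 8 divides 8 < 16, so 8 is not a primitive root.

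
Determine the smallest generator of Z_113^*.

3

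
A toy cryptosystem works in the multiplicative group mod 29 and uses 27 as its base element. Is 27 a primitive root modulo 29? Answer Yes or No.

Yes

φ(29) = 29 − 1 = 28 = 2^2 · 7.
27 is a primitive root mod 29 iff 27^(φ(29)/q) ≢ 1 for every prime q | φ(29), i.e. q ∈ {2, 7}.
27^14 ≡ 28 (mod 29)  [q = 2: ≢ 1 ✓]
27^4 ≡ 16 (mod 29)  [q = 7: ≢ 1 ✓]
All checks pass, so 27 has order 28 and is a primitive root modulo 29.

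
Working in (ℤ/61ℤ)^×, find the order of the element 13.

By Lagrange's theorem, ord_61(13) divides φ(61) = 61 − 1 = 60 = 2^2 · 3 · 5.
Divisors of 60: 1, 2, 3, 4, 5, 6, 10, 12, 15, 20, 30, 60.
Test each divisor d:
13^1 ≡ 13
13^2 ≡ 47
13^3 ≡ 1
The smallest such exponent is 3, so the order of 13 is 3.

3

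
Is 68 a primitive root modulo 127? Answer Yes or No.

No

φ(127) = 127 − 1 = 126 = 2 · 3^2 · 7.
Test 68^(126/q) mod 127 for each prime factor q of 126:
68^63 ≡ 1 (mod 127)  [q = 2: ≡ 1 ✗]
68^42 ≡ 19 (mod 127)  [q = 3: ≢ 1 ✓]
68^18 ≡ 1 (mod 127)  [q = 7: ≡ 1 ✗]
68^63 ≡ 1 shows ord(68) | 63, strictly less than φ(127); not a primitive root.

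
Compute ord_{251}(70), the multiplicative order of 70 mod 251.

250

ord(70) | φ(251) = 251 − 1 = 250 = 2 · 5^3.
Divisors of 250: 1, 2, 5, 10, 25, 50, 125, 250.
Evaluate successive powers at the divisors of 250:
70^1 ≡ 70 (mod 251)
70^2 ≡ 131 (mod 251)
70^5 ≡ 235 (mod 251)
70^10 ≡ 5 (mod 251)
70^25 ≡ 102 (mod 251)
70^50 ≡ 113 (mod 251)
70^125 ≡ 250 (mod 251)
70^250 ≡ 1 (mod 251) ✓
The smallest such exponent is 250, so the order of 70 is 250.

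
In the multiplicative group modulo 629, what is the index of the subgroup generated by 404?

16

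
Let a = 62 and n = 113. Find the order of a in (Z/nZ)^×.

56

ord(62) | φ(113) = 113 − 1 = 112 = 2^4 · 7.
Divisors of 112: 1, 2, 4, 7, 8, 14, 16, 28, 56, 112.
Check 62^d mod 113 for each divisor in increasing order:
62^1 ≡ 62 (mod 113)
62^2 ≡ 2 (mod 113)
62^4 ≡ 4 (mod 113)
62^7 ≡ 44 (mod 113)
62^8 ≡ 16 (mod 113)
62^14 ≡ 15 (mod 113)
62^16 ≡ 30 (mod 113)
62^28 ≡ 112 (mod 113)
62^56 ≡ 1 (mod 113) ✓
Hence ord(62) = 56.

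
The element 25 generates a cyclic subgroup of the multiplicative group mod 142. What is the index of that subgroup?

14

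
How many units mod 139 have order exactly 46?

φ(139) = 139 − 1 = 138 = 2 · 3 · 23.
Since (Z/139Z)^× is cyclic of order 138, the number of elements of order d is φ(d) when d | 138 and 0 otherwise.
46 = 2 · 23 divides 138, and φ(46) = 22.

22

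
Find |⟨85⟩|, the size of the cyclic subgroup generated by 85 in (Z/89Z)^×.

22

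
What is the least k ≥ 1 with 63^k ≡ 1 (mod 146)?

ord(63) | φ(146) = φ(2)·φ(73) = 1·72 = 72 = 2^3 · 3^2.
Divisors of 72: 1, 2, 3, 4, 6, 8, 9, 12, 18, 24, 36, 72.
Evaluate successive powers at the divisors of 72:
63^1 ≡ 63 (mod 146)
63^2 ≡ 27 (mod 146)
63^3 ≡ 95 (mod 146)
63^4 ≡ 145 (mod 146)
63^6 ≡ 119 (mod 146)
63^8 ≡ 1 (mod 146) ✓
So ord_146(63) = 8.

8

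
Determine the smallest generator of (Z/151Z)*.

φ(151) = 151 − 1 = 150 = 2 · 3 · 5^2.
g is a primitive root iff g^(150/q) ≢ 1 (mod 151) for each prime q ∈ {2, 3, 5}.
g = 2: 2^75 ≡ 1 — hits 1, so not a primitive root.
g = 3: 3^75 ≡ 150; 3^50 ≡ 1 — hits 1, so not a primitive root.
g = 4: 4^75 ≡ 1 — hits 1, so not a primitive root.
g = 5: 5^75 ≡ 1 — hits 1, so not a primitive root.
g = 6: 6^75 ≡ 150; 6^50 ≡ 32; 6^30 ≡ 59 — none is 1, so 6 is a primitive root.
So 6 is the smallest generator of (Z/151Z)^×.

6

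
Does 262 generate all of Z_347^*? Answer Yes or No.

Yes

φ(347) = 347 − 1 = 346 = 2 · 173.
An element g generates (Z/347Z)^× iff g^(346/q) ≢ 1 (mod 347) for each prime q ∈ {2, 173}.
262^173 ≡ 346 (mod 347)  [q = 2: ≢ 1 ✓]
262^2 ≡ 285 (mod 347)  [q = 173: ≢ 1 ✓]
None equal 1, so ord_347(262) = 346: 262 is a primitive root.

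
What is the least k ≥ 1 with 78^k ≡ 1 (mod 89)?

ord(78) | φ(89) = 89 − 1 = 88 = 2^3 · 11.
Divisors of 88: 1, 2, 4, 8, 11, 22, 44, 88.
Check 78^d mod 89 for each divisor in increasing order:
78^1 ≡ 78 (mod 89)
78^2 ≡ 32 (mod 89)
78^4 ≡ 45 (mod 89)
78^8 ≡ 67 (mod 89)
78^11 ≡ 1 (mod 89) ✓
Hence ord(78) = 11.

11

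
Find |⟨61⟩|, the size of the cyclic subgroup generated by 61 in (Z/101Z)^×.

The order of 61 must divide φ(101) = 101 − 1 = 100 = 2^2 · 5^2.
Divisors of 100: 1, 2, 4, 5, 10, 20, 25, 50, 100.
Evaluate successive powers at the divisors of 100:
61^1 ≡ 61 (mod 101)
61^2 ≡ 85 (mod 101)
61^4 ≡ 54 (mod 101)
61^5 ≡ 62 (mod 101)
61^10 ≡ 6 (mod 101)
61^20 ≡ 36 (mod 101)
61^25 ≡ 10 (mod 101)
61^50 ≡ 100 (mod 101)
61^100 ≡ 1 (mod 101) ✓
Hence ord(61) = 100.

100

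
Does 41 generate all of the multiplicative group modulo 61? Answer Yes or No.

φ(61) = 61 − 1 = 60 = 2^2 · 3 · 5.
An element g generates (Z/61Z)^× iff g^(60/q) ≢ 1 (mod 61) for each prime q ∈ {2, 3, 5}.
41^30 ≡ 1 (mod 61)  [q = 2: ≡ 1 ✗]
41^20 ≡ 1 (mod 61)  [q = 3: ≡ 1 ✗]
41^12 ≡ 34 (mod 61)  [q = 5: ≢ 1 ✓]
The check at q = 2 fails, so 41 generates a proper subgroup.

No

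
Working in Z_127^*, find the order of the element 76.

The order of 76 must divide φ(127) = 127 − 1 = 126 = 2 · 3^2 · 7.
Divisors of 126: 1, 2, 3, 6, 7, 9, 14, 18, 21, 42, 63, 126.
Compute 76^d (mod 127) for the divisors d until we hit 1:
76^1 ≡ 76
76^2 ≡ 61
76^3 ≡ 64
76^6 ≡ 32
76^7 ≡ 19
76^9 ≡ 16
76^14 ≡ 107
76^18 ≡ 2
76^21 ≡ 1
Therefore the multiplicative order of 76 modulo 127 is 21.

21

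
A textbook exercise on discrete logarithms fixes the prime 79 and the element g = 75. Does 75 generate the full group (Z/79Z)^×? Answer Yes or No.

Yes

φ(79) = 79 − 1 = 78 = 2 · 3 · 13.
An element g generates (Z/79Z)^× iff g^(78/q) ≢ 1 (mod 79) for each prime q ∈ {2, 3, 13}.
75^39 ≡ 78 (mod 79)  [q = 2: ≢ 1 ✓]
75^26 ≡ 55 (mod 79)  [q = 3: ≢ 1 ✓]
75^6 ≡ 67 (mod 79)  [q = 13: ≢ 1 ✓]
None equal 1, so ord_79(75) = 78: 75 is a primitive root.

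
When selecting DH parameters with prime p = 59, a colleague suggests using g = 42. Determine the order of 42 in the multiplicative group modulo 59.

ord(42) | φ(59) = 59 − 1 = 58 = 2 · 29.
Divisors of 58: 1, 2, 29, 58.
Check 42^d mod 59 for each divisor in increasing order:
42^1 ≡ 42 (mod 59)
42^2 ≡ 53 (mod 59)
42^29 ≡ 58 (mod 59)
42^58 ≡ 1 (mod 59) ✓
Therefore the multiplicative order of 42 modulo 59 is 58.

58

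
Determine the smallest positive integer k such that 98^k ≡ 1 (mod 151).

25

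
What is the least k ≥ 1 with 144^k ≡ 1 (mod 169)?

13

ord(144) | φ(169) = φ(13^2) = 13·(13−1) = 156 = 2^2 · 3 · 13.
Divisors of 156: 1, 2, 3, 4, 6, 12, 13, 26, 39, 52, 78, 156.
Evaluate successive powers at the divisors of 156:
144^1 ≡ 144 (mod 169)
144^2 ≡ 118 (mod 169)
144^3 ≡ 92 (mod 169)
144^4 ≡ 66 (mod 169)
144^6 ≡ 14 (mod 169)
144^12 ≡ 27 (mod 169)
144^13 ≡ 1 (mod 169) ✓
Therefore the multiplicative order of 144 modulo 169 is 13.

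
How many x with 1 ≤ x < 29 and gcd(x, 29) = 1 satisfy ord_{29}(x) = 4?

φ(29) = 29 − 1 = 28 = 2^2 · 7.
(Z/29Z)^× is cyclic (|G| = 28); a cyclic group of order m has exactly φ(d) elements of each order d | m, and none otherwise.
4 = 2^2 divides 28, and φ(4) = 2.

2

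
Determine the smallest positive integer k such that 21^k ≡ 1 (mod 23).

22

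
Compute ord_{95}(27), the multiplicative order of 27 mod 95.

By Lagrange's theorem, ord_95(27) divides φ(95) = φ(5·19) = (5−1)·(19−1) = 4·18 = 72 = 2^3 · 3^2.
Divisors of 72: 1, 2, 3, 4, 6, 8, 9, 12, 18, 24, 36, 72.
Compute 27^d (mod 95) for the divisors d until we hit 1:
27^1 ≡ 27 (mod 95)
27^2 ≡ 64 (mod 95)
27^3 ≡ 18 (mod 95)
27^4 ≡ 11 (mod 95)
27^6 ≡ 39 (mod 95)
27^8 ≡ 26 (mod 95)
27^9 ≡ 37 (mod 95)
27^12 ≡ 1 (mod 95) ✓
The smallest such exponent is 12, so the order of 27 is 12.

12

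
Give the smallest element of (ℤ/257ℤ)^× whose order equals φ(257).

3

φ(257) = 257 − 1 = 256 = 2^8.
Test candidates g = 2, 3, … against the prime factors q ∈ {2} of φ(257): g is a generator iff g^(256/q) ≢ 1 for every such q.
g = 2: 2^128 ≡ 1 — hits 1, so not a primitive root.
g = 3: 3^128 ≡ 256 — none is 1, so 3 is a primitive root.
Hence the least primitive root of 257 is 3.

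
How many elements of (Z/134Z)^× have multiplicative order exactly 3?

2

φ(134) = φ(2)·φ(67) = 1·66 = 66 = 2 · 3 · 11.
In a cyclic group of order 66, there are φ(d) elements of order d for each divisor d of 66, and zero for non-divisors.
3 | 66, and φ(3) = 3 − 1 = 2.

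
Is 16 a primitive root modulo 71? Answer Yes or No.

φ(71) = 71 − 1 = 70 = 2 · 5 · 7.
An element g generates (Z/71Z)^× iff g^(70/q) ≢ 1 (mod 71) for each prime q ∈ {2, 5, 7}.
16^35 ≡ 1 (mod 71)  [q = 2: ≡ 1 ✗]
16^14 ≡ 25 (mod 71)  [q = 5: ≢ 1 ✓]
16^10 ≡ 32 (mod 71)  [q = 7: ≢ 1 ✓]
The check at q = 2 fails, so 16 generates a proper subgroup.

No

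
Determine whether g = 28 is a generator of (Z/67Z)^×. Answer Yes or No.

Yes

φ(67) = 67 − 1 = 66 = 2 · 3 · 11.
It suffices to check that the order of 28 is not a proper divisor of 66: compute 28^(66/q) for q ∈ {2, 3, 11}.
28^33 ≡ 66 (mod 67)  [q = 2: ≢ 1 ✓]
28^22 ≡ 37 (mod 67)  [q = 3: ≢ 1 ✓]
28^6 ≡ 40 (mod 67)  [q = 11: ≢ 1 ✓]
Every test exponent gives a nontrivial residue, hence 28 generates the full group.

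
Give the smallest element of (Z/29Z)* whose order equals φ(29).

2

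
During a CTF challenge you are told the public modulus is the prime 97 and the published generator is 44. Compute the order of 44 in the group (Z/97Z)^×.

48

By Lagrange's theorem, ord_97(44) divides φ(97) = 97 − 1 = 96 = 2^5 · 3.
Divisors of 96: 1, 2, 3, 4, 6, 8, 12, 16, 24, 32, 48, 96.
Check 44^d mod 97 for each divisor in increasing order:
44^1 ≡ 44 (mod 97)
44^2 ≡ 93 (mod 97)
44^3 ≡ 18 (mod 97)
44^4 ≡ 16 (mod 97)
44^6 ≡ 33 (mod 97)
44^8 ≡ 62 (mod 97)
44^12 ≡ 22 (mod 97)
44^16 ≡ 61 (mod 97)
44^24 ≡ 96 (mod 97)
44^32 ≡ 35 (mod 97)
44^48 ≡ 1 (mod 97) ✓
Therefore the multiplicative order of 44 modulo 97 is 48.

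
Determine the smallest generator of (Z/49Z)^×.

3

φ(49) = φ(7^2) = 7·(7−1) = 42 = 2 · 3 · 7.
Test candidates g = 2, 3, … against the prime factors q ∈ {2, 3, 7} of φ(49): g is a generator iff g^(42/q) ≢ 1 for every such q.
g = 2: 2^21 ≡ 1 — hits 1, so not a primitive root.
g = 3: 3^21 ≡ 48; 3^14 ≡ 30; 3^6 ≡ 43 — none is 1, so 3 is a primitive root.
Hence the least primitive root of 49 is 3.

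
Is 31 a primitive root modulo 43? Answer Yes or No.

φ(43) = 43 − 1 = 42 = 2 · 3 · 7.
31 is a primitive root mod 43 iff 31^(φ(43)/q) ≢ 1 for every prime q | φ(43), i.e. q ∈ {2, 3, 7}.
31^21 ≡ 1 (mod 43)  [q = 2: ≡ 1 ✗]
31^14 ≡ 36 (mod 43)  [q = 3: ≢ 1 ✓]
31^6 ≡ 21 (mod 43)  [q = 7: ≢ 1 ✓]
31^21 ≡ 1 shows ord(31) | 21, strictly less than φ(43); not a primitive root.

No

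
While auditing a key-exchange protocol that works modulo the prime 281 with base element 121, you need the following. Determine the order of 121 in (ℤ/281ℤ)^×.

140

By Lagrange's theorem, ord_281(121) divides φ(281) = 281 − 1 = 280 = 2^3 · 5 · 7.
Divisors of 280: 1, 2, 4, 5, 7, 8, 10, 14, 20, 28, 35, 40, 56, 70, 140, 280.
Evaluate successive powers at the divisors of 280:
121^1 ≡ 121
121^2 ≡ 29
121^4 ≡ 279
121^5 ≡ 39
121^7 ≡ 7
121^8 ≡ 4
121^10 ≡ 116
121^14 ≡ 49
121^20 ≡ 249
121^28 ≡ 153
121^35 ≡ 228
121^40 ≡ 181
121^56 ≡ 86
121^70 ≡ 280
121^140 ≡ 1
Hence ord(121) = 140.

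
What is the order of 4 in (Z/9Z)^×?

3

By Lagrange's theorem, ord_9(4) divides φ(9) = φ(3^2) = 3·(3−1) = 6 = 2 · 3.
Divisors of 6: 1, 2, 3, 6.
Check 4^d mod 9 for each divisor in increasing order:
4^1 ≡ 4 (mod 9)
4^2 ≡ 7 (mod 9)
4^3 ≡ 1 (mod 9) ✓
Therefore the multiplicative order of 4 modulo 9 is 3.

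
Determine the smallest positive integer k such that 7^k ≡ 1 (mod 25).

4

Since 7 ∈ (Z/25Z)^×, its order divides φ(25) = φ(5^2) = 5·(5−1) = 20 = 2^2 · 5.
Divisors of 20: 1, 2, 4, 5, 10, 20.
Check 7^d mod 25 for each divisor in increasing order:
7^1 ≡ 7 (mod 25)
7^2 ≡ 24 (mod 25)
7^4 ≡ 1 (mod 25) ✓
Hence ord(7) = 4.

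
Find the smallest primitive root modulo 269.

2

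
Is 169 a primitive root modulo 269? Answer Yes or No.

No

φ(269) = 269 − 1 = 268 = 2^2 · 67.
An element g generates (Z/269Z)^× iff g^(268/q) ≢ 1 (mod 269) for each prime q ∈ {2, 67}.
169^134 ≡ 1 (mod 269)  [q = 2: ≡ 1 ✗]
169^4 ≡ 57 (mod 269)  [q = 67: ≢ 1 ✓]
The check at q = 2 fails, so 169 generates a proper subgroup.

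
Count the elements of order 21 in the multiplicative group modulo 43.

12

φ(43) = 43 − 1 = 42 = 2 · 3 · 7.
In a cyclic group of order 42, there are φ(d) elements of order d for each divisor d of 42, and zero for non-divisors.
21 = 3 · 7 divides 42, and φ(21) = 12.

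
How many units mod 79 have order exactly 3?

φ(79) = 79 − 1 = 78 = 2 · 3 · 13.
(Z/79Z)^× is cyclic (|G| = 78); a cyclic group of order m has exactly φ(d) elements of each order d | m, and none otherwise.
3 | 78, and φ(3) = 3 − 1 = 2.

2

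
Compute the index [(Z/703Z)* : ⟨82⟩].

18

Since 82 ∈ (Z/703Z)^×, its order divides φ(703) = φ(19·37) = (19−1)·(37−1) = 18·36 = 648 = 2^3 · 3^4.
Divisors of 648: 1, 2, 3, 4, 6, 8, 9, 12, 18, 24, 27, 36, 54, 72, 81, 108, 162, 216, 324, 648.
Check 82^d mod 703 for each divisor in increasing order:
82^1 ≡ 82 (mod 703)
82^2 ≡ 397 (mod 703)
82^3 ≡ 216 (mod 703)
82^4 ≡ 137 (mod 703)
82^6 ≡ 258 (mod 703)
82^8 ≡ 491 (mod 703)
82^9 ≡ 191 (mod 703)
82^12 ≡ 482 (mod 703)
82^18 ≡ 628 (mod 703)
82^24 ≡ 334 (mod 703)
82^27 ≡ 438 (mod 703)
82^36 ≡ 1 (mod 703) ✓
The order of 82 is 36, so the subgroup it generates has 36 elements.
The index is φ(703) / ord(82) = 648 / 36 = 18.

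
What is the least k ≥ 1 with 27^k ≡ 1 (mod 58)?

Since 27 ∈ (Z/58Z)^×, its order divides φ(58) = φ(2)·φ(29) = 1·28 = 28 = 2^2 · 7.
Divisors of 28: 1, 2, 4, 7, 14, 28.
Compute 27^d (mod 58) for the divisors d until we hit 1:
27^1 ≡ 27 (mod 58)
27^2 ≡ 33 (mod 58)
27^4 ≡ 45 (mod 58)
27^7 ≡ 17 (mod 58)
27^14 ≡ 57 (mod 58)
27^28 ≡ 1 (mod 58) ✓
So ord_58(27) = 28.

28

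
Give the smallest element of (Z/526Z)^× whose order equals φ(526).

5

φ(526) = φ(2)·φ(263) = 1·262 = 262 = 2 · 131.
g is a primitive root iff g^(262/q) ≢ 1 (mod 526) for each prime q ∈ {2, 131}.
g = 2: gcd(2, 526) = 2 > 1, not a unit — skip.
g = 3: 3^131 ≡ 1 — hits 1, so not a primitive root.
g = 4: gcd(4, 526) = 2 > 1, not a unit — skip.
g = 5: 5^131 ≡ 525; 5^2 ≡ 25 — none is 1, so 5 is a primitive root.
The smallest primitive root modulo 526 is 5.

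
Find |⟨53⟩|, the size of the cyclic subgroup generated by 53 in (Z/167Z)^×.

166

ord(53) | φ(167) = 167 − 1 = 166 = 2 · 83.
Divisors of 166: 1, 2, 83, 166.
Check 53^d mod 167 for each divisor in increasing order:
53^1 ≡ 53 (mod 167)
53^2 ≡ 137 (mod 167)
53^83 ≡ 166 (mod 167)
53^166 ≡ 1 (mod 167) ✓
Therefore the multiplicative order of 53 modulo 167 is 166.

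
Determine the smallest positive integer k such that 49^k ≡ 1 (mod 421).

35

Since 49 ∈ (Z/421Z)^×, its order divides φ(421) = 421 − 1 = 420 = 2^2 · 3 · 5 · 7.
Divisors of 420: 1, 2, 3, 4, 5, 6, 7, 10, 12, 14, 15, 20, 21, 28, 30, 35, 42, 60, 70, 84, 105, 140, 210, 420.
Compute 49^d (mod 421) for the divisors d until we hit 1:
49^1 ≡ 49 (mod 421)
49^2 ≡ 296 (mod 421)
49^3 ≡ 190 (mod 421)
49^4 ≡ 48 (mod 421)
49^5 ≡ 247 (mod 421)
49^6 ≡ 315 (mod 421)
49^7 ≡ 279 (mod 421)
49^10 ≡ 385 (mod 421)
49^12 ≡ 290 (mod 421)
49^14 ≡ 377 (mod 421)
49^15 ≡ 370 (mod 421)
49^20 ≡ 33 (mod 421)
49^21 ≡ 354 (mod 421)
49^28 ≡ 252 (mod 421)
49^30 ≡ 75 (mod 421)
49^35 ≡ 1 (mod 421) ✓
Therefore the multiplicative order of 49 modulo 421 is 35.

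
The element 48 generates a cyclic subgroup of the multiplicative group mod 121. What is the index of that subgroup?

2

ord(48) | φ(121) = φ(11^2) = 11·(11−1) = 110 = 2 · 5 · 11.
Divisors of 110: 1, 2, 5, 10, 11, 22, 55, 110.
Test each divisor d:
48^1 ≡ 48
48^2 ≡ 5
48^5 ≡ 111
48^10 ≡ 100
48^11 ≡ 81
48^22 ≡ 27
48^55 ≡ 1
So ord_121(48) = 55, hence |⟨48⟩| = 55.
The index is φ(121) / ord(48) = 110 / 55 = 2.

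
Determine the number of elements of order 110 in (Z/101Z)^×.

φ(101) = 101 − 1 = 100 = 2^2 · 5^2.
(Z/101Z)^× is cyclic (|G| = 100); a cyclic group of order m has exactly φ(d) elements of each order d | m, and none otherwise.
Here 100 is not a multiple of 110, so there are no elements of order 110.

0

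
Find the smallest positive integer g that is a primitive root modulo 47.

5

φ(47) = 47 − 1 = 46 = 2 · 23.
g is a primitive root iff g^(46/q) ≢ 1 (mod 47) for each prime q ∈ {2, 23}.
g = 2: 2^23 ≡ 1 — hits 1, so not a primitive root.
g = 3: 3^23 ≡ 1 — hits 1, so not a primitive root.
g = 4: 4^23 ≡ 1 — hits 1, so not a primitive root.
g = 5: 5^23 ≡ 46; 5^2 ≡ 25 — none is 1, so 5 is a primitive root.
So 5 is the smallest generator of (Z/47Z)^×.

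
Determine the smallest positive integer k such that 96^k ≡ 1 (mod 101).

The order of 96 must divide φ(101) = 101 − 1 = 100 = 2^2 · 5^2.
Divisors of 100: 1, 2, 4, 5, 10, 20, 25, 50, 100.
Check 96^d mod 101 for each divisor in increasing order:
96^1 ≡ 96 (mod 101)
96^2 ≡ 25 (mod 101)
96^4 ≡ 19 (mod 101)
96^5 ≡ 6 (mod 101)
96^10 ≡ 36 (mod 101)
96^20 ≡ 84 (mod 101)
96^25 ≡ 100 (mod 101)
96^50 ≡ 1 (mod 101) ✓
Hence ord(96) = 50.

50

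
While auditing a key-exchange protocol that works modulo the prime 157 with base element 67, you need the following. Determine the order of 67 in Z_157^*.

13

The order of 67 must divide φ(157) = 157 − 1 = 156 = 2^2 · 3 · 13.
Divisors of 156: 1, 2, 3, 4, 6, 12, 13, 26, 39, 52, 78, 156.
Test each divisor d:
67^1 ≡ 67
67^2 ≡ 93
67^3 ≡ 108
67^4 ≡ 14
67^6 ≡ 46
67^12 ≡ 75
67^13 ≡ 1
The smallest such exponent is 13, so the order of 67 is 13.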